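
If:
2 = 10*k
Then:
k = 1/5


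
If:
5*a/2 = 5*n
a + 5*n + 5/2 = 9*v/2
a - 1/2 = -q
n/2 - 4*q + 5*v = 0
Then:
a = -28/293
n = -14/293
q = 349/586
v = 141/293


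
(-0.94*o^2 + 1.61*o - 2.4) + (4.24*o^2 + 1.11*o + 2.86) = 3.3*o^2 + 2.72*o + 0.46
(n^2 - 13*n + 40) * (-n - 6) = -n^3 + 7*n^2 + 38*n - 240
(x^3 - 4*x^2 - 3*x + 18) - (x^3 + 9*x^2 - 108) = -13*x^2 - 3*x + 126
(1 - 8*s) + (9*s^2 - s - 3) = 9*s^2 - 9*s - 2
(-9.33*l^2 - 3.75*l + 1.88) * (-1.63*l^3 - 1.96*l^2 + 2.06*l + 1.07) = 15.2079*l^5 + 24.3993*l^4 - 14.9342*l^3 - 21.3929*l^2 - 0.1397*l + 2.0116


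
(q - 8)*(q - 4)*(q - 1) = q^3 - 13*q^2 + 44*q - 32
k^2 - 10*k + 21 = (k - 7)*(k - 3)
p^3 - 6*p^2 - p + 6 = (p - 6)*(p - 1)*(p + 1)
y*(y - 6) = y^2 - 6*y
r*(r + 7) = r^2 + 7*r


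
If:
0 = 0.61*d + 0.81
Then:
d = -1.33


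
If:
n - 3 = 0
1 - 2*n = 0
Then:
No Solution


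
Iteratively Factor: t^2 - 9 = (t + 3)*(t - 3)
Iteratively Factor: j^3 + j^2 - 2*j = (j)*(j^2 + j - 2) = j*(j + 2)*(j - 1)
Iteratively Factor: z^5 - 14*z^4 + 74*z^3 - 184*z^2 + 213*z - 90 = (z - 3)*(z^4 - 11*z^3 + 41*z^2 - 61*z + 30) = (z - 3)*(z - 2)*(z^3 - 9*z^2 + 23*z - 15) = (z - 5)*(z - 3)*(z - 2)*(z^2 - 4*z + 3) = (z - 5)*(z - 3)*(z - 2)*(z - 1)*(z - 3)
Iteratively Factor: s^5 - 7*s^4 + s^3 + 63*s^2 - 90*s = (s - 3)*(s^4 - 4*s^3 - 11*s^2 + 30*s) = s*(s - 3)*(s^3 - 4*s^2 - 11*s + 30) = s*(s - 3)*(s - 2)*(s^2 - 2*s - 15) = s*(s - 3)*(s - 2)*(s + 3)*(s - 5)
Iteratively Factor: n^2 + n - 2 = (n - 1)*(n + 2)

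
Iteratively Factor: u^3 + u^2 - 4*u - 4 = (u + 1)*(u^2 - 4) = (u + 1)*(u + 2)*(u - 2)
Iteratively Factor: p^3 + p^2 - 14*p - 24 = (p + 3)*(p^2 - 2*p - 8) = (p - 4)*(p + 3)*(p + 2)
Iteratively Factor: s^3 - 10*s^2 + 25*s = (s)*(s^2 - 10*s + 25) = s*(s - 5)*(s - 5)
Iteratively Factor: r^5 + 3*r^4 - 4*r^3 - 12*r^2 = (r)*(r^4 + 3*r^3 - 4*r^2 - 12*r) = r^2*(r^3 + 3*r^2 - 4*r - 12) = r^2*(r + 2)*(r^2 + r - 6) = r^2*(r + 2)*(r + 3)*(r - 2)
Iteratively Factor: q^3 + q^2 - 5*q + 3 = (q - 1)*(q^2 + 2*q - 3) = (q - 1)*(q + 3)*(q - 1)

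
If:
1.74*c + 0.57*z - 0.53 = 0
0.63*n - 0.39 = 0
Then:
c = 0.304597701149425 - 0.327586206896552*z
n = 0.62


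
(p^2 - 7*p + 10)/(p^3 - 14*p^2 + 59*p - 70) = 1/(p - 7)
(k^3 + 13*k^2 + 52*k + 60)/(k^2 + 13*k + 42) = (k^2 + 7*k + 10)/(k + 7)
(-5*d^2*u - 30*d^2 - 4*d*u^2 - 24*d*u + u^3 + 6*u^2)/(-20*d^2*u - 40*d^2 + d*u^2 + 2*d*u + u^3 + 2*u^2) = (-5*d^2*u - 30*d^2 - 4*d*u^2 - 24*d*u + u^3 + 6*u^2)/(-20*d^2*u - 40*d^2 + d*u^2 + 2*d*u + u^3 + 2*u^2)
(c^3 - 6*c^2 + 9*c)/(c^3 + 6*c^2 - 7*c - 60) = c*(c - 3)/(c^2 + 9*c + 20)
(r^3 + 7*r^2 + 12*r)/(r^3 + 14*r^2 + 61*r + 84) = r/(r + 7)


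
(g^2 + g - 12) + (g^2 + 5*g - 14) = 2*g^2 + 6*g - 26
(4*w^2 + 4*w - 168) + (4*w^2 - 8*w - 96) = 8*w^2 - 4*w - 264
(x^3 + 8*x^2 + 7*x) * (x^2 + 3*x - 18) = x^5 + 11*x^4 + 13*x^3 - 123*x^2 - 126*x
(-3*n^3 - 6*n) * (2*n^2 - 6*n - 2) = -6*n^5 + 18*n^4 - 6*n^3 + 36*n^2 + 12*n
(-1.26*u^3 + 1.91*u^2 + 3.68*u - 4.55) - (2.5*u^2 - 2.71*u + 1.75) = -1.26*u^3 - 0.59*u^2 + 6.39*u - 6.3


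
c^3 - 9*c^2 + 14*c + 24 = (c - 6)*(c - 4)*(c + 1)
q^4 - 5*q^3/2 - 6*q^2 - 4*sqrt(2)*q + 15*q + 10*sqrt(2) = (q - 5/2)*(q - 2*sqrt(2))*(q + sqrt(2))^2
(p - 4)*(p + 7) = p^2 + 3*p - 28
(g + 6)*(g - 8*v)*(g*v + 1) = g^3*v - 8*g^2*v^2 + 6*g^2*v + g^2 - 48*g*v^2 - 8*g*v + 6*g - 48*v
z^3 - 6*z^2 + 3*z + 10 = (z - 5)*(z - 2)*(z + 1)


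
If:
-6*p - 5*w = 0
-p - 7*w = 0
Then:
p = 0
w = 0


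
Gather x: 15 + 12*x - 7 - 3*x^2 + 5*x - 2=-3*x^2 + 17*x + 6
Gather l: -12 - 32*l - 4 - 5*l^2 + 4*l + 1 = -5*l^2 - 28*l - 15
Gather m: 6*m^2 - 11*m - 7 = 6*m^2 - 11*m - 7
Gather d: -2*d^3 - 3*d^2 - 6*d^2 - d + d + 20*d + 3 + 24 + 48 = -2*d^3 - 9*d^2 + 20*d + 75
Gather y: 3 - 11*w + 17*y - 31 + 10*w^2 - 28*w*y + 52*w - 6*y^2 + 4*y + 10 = 10*w^2 + 41*w - 6*y^2 + y*(21 - 28*w) - 18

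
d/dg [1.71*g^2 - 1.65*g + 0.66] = 3.42*g - 1.65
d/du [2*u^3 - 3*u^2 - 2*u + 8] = 6*u^2 - 6*u - 2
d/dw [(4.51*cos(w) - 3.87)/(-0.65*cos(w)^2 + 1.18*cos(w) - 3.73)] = (-2.9315*cos(w)^2 + 5.031*cos(w) + 12.2557)*sin(w)/(0.4225*cos(w)^4 - 1.534*cos(w)^3 + 6.2414*cos(w)^2 - 8.8028*cos(w) + 13.9129)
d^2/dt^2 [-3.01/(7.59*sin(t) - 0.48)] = (173.400381*sin(t)^2 + 10.966032*sin(t) - 346.800762)/(7.59*sin(t) - 0.48)^3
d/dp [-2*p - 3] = -2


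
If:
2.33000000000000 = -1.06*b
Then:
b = -2.20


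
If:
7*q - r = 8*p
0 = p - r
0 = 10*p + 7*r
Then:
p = 0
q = 0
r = 0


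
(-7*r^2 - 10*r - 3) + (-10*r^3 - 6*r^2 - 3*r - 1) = -10*r^3 - 13*r^2 - 13*r - 4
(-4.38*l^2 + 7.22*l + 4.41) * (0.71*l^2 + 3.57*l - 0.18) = -3.1098*l^4 - 10.5104*l^3 + 29.6949*l^2 + 14.4441*l - 0.7938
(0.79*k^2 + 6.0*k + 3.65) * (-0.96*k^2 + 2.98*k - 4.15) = -0.7584*k^4 - 3.4058*k^3 + 11.0975*k^2 - 14.023*k - 15.1475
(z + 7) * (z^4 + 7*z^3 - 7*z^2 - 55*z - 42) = z^5 + 14*z^4 + 42*z^3 - 104*z^2 - 427*z - 294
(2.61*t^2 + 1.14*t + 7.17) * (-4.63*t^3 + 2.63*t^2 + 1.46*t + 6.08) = -12.0843*t^5 + 1.5861*t^4 - 26.3883*t^3 + 36.3903*t^2 + 17.3994*t + 43.5936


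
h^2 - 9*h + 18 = (h - 6)*(h - 3)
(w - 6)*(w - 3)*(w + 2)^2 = w^4 - 5*w^3 - 14*w^2 + 36*w + 72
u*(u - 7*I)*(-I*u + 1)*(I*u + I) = u^4 + u^3 - 6*I*u^3 + 7*u^2 - 6*I*u^2 + 7*u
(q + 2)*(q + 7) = q^2 + 9*q + 14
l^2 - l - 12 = (l - 4)*(l + 3)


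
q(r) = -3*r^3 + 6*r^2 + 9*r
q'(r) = -9*r^2 + 12*r + 9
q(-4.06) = 263.13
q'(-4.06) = -188.07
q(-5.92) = 779.42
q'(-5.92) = -377.46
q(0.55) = 6.27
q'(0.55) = 12.88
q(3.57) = -27.90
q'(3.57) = -62.86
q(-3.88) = 230.64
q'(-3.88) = -173.05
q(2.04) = 17.86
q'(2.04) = -3.97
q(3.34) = -14.79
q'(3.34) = -51.32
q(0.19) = 1.91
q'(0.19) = 10.96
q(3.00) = 0.00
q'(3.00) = -36.00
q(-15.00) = 11340.00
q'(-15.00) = -2196.00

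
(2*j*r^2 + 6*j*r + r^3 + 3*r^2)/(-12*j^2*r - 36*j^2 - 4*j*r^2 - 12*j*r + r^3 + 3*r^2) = r/(-6*j + r)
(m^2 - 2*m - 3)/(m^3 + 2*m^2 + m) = (m - 3)/(m*(m + 1))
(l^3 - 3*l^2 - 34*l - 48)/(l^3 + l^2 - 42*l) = (l^3 - 3*l^2 - 34*l - 48)/(l*(l^2 + l - 42))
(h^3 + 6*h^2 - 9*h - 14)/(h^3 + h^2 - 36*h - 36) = (h^2 + 5*h - 14)/(h^2 - 36)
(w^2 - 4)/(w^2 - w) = (w^2 - 4)/(w*(w - 1))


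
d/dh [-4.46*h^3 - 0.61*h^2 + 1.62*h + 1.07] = -13.38*h^2 - 1.22*h + 1.62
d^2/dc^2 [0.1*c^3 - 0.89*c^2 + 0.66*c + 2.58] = 0.6*c - 1.78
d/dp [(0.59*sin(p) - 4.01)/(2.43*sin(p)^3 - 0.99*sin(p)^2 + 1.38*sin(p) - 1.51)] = (-2.8674*sin(p)^3 + 29.817*sin(p)^2 - 7.9398*sin(p) + 4.6429)*cos(p)/(5.9049*sin(p)^6 - 4.8114*sin(p)^5 + 7.6869*sin(p)^4 - 10.071*sin(p)^3 + 4.8942*sin(p)^2 - 4.1676*sin(p) + 2.2801)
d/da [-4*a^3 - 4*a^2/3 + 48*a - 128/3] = -12*a^2 - 8*a/3 + 48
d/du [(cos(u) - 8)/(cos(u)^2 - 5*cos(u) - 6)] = (cos(u)^2 - 16*cos(u) + 46)*sin(u)/(sin(u)^2 + 5*cos(u) + 5)^2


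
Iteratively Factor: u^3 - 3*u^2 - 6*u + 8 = (u - 1)*(u^2 - 2*u - 8) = (u - 1)*(u + 2)*(u - 4)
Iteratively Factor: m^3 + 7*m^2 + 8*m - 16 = (m + 4)*(m^2 + 3*m - 4) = (m - 1)*(m + 4)*(m + 4)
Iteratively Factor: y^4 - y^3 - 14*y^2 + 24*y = (y - 2)*(y^3 + y^2 - 12*y) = (y - 2)*(y + 4)*(y^2 - 3*y) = y*(y - 2)*(y + 4)*(y - 3)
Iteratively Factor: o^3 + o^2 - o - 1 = (o + 1)*(o^2 - 1) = (o + 1)^2*(o - 1)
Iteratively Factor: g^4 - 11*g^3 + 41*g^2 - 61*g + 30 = (g - 2)*(g^3 - 9*g^2 + 23*g - 15) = (g - 2)*(g - 1)*(g^2 - 8*g + 15) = (g - 3)*(g - 2)*(g - 1)*(g - 5)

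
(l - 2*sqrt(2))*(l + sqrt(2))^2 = l^3 - 6*l - 4*sqrt(2)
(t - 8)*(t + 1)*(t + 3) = t^3 - 4*t^2 - 29*t - 24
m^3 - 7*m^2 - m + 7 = (m - 7)*(m - 1)*(m + 1)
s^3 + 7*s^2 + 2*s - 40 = (s - 2)*(s + 4)*(s + 5)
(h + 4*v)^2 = h^2 + 8*h*v + 16*v^2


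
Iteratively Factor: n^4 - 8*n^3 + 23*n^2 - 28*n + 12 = (n - 2)*(n^3 - 6*n^2 + 11*n - 6) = (n - 2)*(n - 1)*(n^2 - 5*n + 6) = (n - 3)*(n - 2)*(n - 1)*(n - 2)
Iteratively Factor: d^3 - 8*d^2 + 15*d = (d - 5)*(d^2 - 3*d) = d*(d - 5)*(d - 3)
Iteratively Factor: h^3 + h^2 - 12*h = (h)*(h^2 + h - 12) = h*(h - 3)*(h + 4)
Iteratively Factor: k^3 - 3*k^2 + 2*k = (k)*(k^2 - 3*k + 2) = k*(k - 2)*(k - 1)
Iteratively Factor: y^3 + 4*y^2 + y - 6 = (y + 2)*(y^2 + 2*y - 3) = (y - 1)*(y + 2)*(y + 3)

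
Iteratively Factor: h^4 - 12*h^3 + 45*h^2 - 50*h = (h)*(h^3 - 12*h^2 + 45*h - 50) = h*(h - 5)*(h^2 - 7*h + 10) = h*(h - 5)^2*(h - 2)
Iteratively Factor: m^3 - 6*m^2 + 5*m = (m - 1)*(m^2 - 5*m) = (m - 5)*(m - 1)*(m)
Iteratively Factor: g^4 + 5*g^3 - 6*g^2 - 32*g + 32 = (g - 1)*(g^3 + 6*g^2 - 32) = (g - 2)*(g - 1)*(g^2 + 8*g + 16) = (g - 2)*(g - 1)*(g + 4)*(g + 4)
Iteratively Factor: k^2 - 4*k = (k)*(k - 4)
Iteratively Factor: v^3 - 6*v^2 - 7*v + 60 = (v + 3)*(v^2 - 9*v + 20) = (v - 5)*(v + 3)*(v - 4)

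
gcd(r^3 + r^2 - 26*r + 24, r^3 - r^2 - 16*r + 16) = r^2 - 5*r + 4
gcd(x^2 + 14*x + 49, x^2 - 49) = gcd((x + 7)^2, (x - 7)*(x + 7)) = x + 7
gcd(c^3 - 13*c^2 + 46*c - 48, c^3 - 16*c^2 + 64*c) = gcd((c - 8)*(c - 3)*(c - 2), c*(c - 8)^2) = c - 8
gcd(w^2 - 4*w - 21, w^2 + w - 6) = w + 3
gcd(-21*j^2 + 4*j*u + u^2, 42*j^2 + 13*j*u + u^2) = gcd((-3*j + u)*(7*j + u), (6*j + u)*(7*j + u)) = 7*j + u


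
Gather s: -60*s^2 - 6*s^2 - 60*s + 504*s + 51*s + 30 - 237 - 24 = -66*s^2 + 495*s - 231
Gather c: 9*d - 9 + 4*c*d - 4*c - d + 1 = c*(4*d - 4) + 8*d - 8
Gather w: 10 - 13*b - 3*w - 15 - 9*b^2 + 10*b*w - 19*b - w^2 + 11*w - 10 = -9*b^2 - 32*b - w^2 + w*(10*b + 8) - 15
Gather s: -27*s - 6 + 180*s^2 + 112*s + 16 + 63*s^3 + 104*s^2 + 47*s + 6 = 63*s^3 + 284*s^2 + 132*s + 16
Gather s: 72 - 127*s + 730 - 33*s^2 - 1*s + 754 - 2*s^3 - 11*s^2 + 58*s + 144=-2*s^3 - 44*s^2 - 70*s + 1700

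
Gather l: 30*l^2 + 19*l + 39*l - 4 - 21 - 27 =30*l^2 + 58*l - 52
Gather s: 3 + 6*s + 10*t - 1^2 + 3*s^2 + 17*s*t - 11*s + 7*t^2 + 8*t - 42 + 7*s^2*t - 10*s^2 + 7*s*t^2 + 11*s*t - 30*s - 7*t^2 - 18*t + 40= s^2*(7*t - 7) + s*(7*t^2 + 28*t - 35)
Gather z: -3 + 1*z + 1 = z - 2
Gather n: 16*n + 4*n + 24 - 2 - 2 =20*n + 20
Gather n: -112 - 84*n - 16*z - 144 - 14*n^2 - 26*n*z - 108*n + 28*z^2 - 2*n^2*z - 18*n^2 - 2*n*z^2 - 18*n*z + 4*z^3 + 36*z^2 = n^2*(-2*z - 32) + n*(-2*z^2 - 44*z - 192) + 4*z^3 + 64*z^2 - 16*z - 256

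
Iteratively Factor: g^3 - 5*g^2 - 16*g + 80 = (g - 4)*(g^2 - g - 20) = (g - 5)*(g - 4)*(g + 4)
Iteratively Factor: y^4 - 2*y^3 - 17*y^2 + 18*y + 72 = (y - 3)*(y^3 + y^2 - 14*y - 24) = (y - 3)*(y + 3)*(y^2 - 2*y - 8) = (y - 3)*(y + 2)*(y + 3)*(y - 4)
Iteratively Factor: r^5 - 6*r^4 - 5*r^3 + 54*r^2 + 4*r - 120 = (r - 2)*(r^4 - 4*r^3 - 13*r^2 + 28*r + 60) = (r - 2)*(r + 2)*(r^3 - 6*r^2 - r + 30) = (r - 2)*(r + 2)^2*(r^2 - 8*r + 15) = (r - 3)*(r - 2)*(r + 2)^2*(r - 5)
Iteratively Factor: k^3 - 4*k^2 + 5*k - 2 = (k - 2)*(k^2 - 2*k + 1) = (k - 2)*(k - 1)*(k - 1)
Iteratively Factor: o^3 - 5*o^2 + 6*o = (o - 2)*(o^2 - 3*o) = (o - 3)*(o - 2)*(o)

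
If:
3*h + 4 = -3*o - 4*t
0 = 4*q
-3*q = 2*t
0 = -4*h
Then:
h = 0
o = -4/3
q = 0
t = 0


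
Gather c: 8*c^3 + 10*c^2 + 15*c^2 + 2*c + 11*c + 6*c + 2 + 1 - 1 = 8*c^3 + 25*c^2 + 19*c + 2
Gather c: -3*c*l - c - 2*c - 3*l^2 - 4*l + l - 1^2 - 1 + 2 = c*(-3*l - 3) - 3*l^2 - 3*l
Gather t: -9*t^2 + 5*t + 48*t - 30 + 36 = -9*t^2 + 53*t + 6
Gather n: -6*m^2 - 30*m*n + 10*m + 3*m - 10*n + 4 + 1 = -6*m^2 + 13*m + n*(-30*m - 10) + 5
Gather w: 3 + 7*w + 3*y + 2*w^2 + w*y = 2*w^2 + w*(y + 7) + 3*y + 3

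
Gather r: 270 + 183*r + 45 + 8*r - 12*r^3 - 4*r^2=-12*r^3 - 4*r^2 + 191*r + 315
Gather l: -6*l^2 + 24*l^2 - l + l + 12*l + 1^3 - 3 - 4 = 18*l^2 + 12*l - 6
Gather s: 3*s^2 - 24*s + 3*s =3*s^2 - 21*s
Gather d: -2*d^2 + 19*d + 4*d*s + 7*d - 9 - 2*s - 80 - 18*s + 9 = -2*d^2 + d*(4*s + 26) - 20*s - 80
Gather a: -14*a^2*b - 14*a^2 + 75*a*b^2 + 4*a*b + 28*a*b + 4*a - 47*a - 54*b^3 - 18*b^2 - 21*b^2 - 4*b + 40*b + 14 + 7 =a^2*(-14*b - 14) + a*(75*b^2 + 32*b - 43) - 54*b^3 - 39*b^2 + 36*b + 21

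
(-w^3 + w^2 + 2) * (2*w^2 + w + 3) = -2*w^5 + w^4 - 2*w^3 + 7*w^2 + 2*w + 6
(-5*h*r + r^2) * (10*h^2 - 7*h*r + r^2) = -50*h^3*r + 45*h^2*r^2 - 12*h*r^3 + r^4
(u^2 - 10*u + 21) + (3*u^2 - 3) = 4*u^2 - 10*u + 18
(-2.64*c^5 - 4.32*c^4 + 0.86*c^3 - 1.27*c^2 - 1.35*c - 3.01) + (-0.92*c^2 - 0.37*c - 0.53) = -2.64*c^5 - 4.32*c^4 + 0.86*c^3 - 2.19*c^2 - 1.72*c - 3.54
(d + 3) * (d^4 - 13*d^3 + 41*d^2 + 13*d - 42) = d^5 - 10*d^4 + 2*d^3 + 136*d^2 - 3*d - 126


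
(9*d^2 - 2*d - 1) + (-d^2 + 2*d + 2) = 8*d^2 + 1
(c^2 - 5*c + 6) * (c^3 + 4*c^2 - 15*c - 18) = c^5 - c^4 - 29*c^3 + 81*c^2 - 108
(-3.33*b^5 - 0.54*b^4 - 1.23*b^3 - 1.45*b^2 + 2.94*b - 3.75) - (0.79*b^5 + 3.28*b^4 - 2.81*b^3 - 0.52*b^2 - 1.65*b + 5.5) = -4.12*b^5 - 3.82*b^4 + 1.58*b^3 - 0.93*b^2 + 4.59*b - 9.25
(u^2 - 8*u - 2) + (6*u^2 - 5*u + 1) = 7*u^2 - 13*u - 1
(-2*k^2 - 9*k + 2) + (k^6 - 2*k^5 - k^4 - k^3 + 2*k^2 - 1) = k^6 - 2*k^5 - k^4 - k^3 - 9*k + 1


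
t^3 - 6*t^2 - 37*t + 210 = (t - 7)*(t - 5)*(t + 6)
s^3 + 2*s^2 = s^2*(s + 2)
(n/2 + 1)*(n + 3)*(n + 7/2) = n^3/2 + 17*n^2/4 + 47*n/4 + 21/2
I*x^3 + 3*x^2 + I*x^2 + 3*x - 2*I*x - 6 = (x + 2)*(x - 3*I)*(I*x - I)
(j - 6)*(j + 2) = j^2 - 4*j - 12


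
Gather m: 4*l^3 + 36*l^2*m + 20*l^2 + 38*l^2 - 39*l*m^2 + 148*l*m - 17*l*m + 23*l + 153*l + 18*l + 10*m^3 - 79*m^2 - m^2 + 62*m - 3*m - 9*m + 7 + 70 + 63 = 4*l^3 + 58*l^2 + 194*l + 10*m^3 + m^2*(-39*l - 80) + m*(36*l^2 + 131*l + 50) + 140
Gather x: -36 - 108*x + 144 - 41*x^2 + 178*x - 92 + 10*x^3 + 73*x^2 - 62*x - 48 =10*x^3 + 32*x^2 + 8*x - 32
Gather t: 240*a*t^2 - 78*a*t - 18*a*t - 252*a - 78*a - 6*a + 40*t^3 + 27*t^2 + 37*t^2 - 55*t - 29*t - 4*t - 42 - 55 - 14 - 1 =-336*a + 40*t^3 + t^2*(240*a + 64) + t*(-96*a - 88) - 112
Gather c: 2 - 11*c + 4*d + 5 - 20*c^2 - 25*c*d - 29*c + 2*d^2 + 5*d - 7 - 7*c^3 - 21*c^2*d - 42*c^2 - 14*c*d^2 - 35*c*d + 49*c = -7*c^3 + c^2*(-21*d - 62) + c*(-14*d^2 - 60*d + 9) + 2*d^2 + 9*d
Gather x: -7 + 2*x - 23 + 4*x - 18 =6*x - 48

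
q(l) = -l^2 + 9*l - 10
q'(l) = 9 - 2*l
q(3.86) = 9.84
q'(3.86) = 1.28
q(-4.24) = -66.14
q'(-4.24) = 17.48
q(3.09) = 8.26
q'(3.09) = 2.82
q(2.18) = 4.87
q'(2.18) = 4.64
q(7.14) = 3.28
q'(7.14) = -5.28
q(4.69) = 10.21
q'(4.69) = -0.38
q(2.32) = 5.50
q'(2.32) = 4.36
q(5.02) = 9.98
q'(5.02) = -1.04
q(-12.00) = -262.00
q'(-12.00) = 33.00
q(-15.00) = -370.00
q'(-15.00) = 39.00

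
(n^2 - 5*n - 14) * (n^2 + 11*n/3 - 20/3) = n^4 - 4*n^3/3 - 39*n^2 - 18*n + 280/3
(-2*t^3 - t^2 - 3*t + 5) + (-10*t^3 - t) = -12*t^3 - t^2 - 4*t + 5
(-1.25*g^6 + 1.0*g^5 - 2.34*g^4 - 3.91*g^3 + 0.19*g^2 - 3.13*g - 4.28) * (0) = 0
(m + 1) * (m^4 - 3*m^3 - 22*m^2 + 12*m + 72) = m^5 - 2*m^4 - 25*m^3 - 10*m^2 + 84*m + 72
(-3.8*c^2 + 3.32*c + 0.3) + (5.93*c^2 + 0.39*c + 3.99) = 2.13*c^2 + 3.71*c + 4.29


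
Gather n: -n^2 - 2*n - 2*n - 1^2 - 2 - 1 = -n^2 - 4*n - 4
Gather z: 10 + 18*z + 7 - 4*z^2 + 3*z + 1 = -4*z^2 + 21*z + 18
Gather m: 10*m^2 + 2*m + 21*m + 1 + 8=10*m^2 + 23*m + 9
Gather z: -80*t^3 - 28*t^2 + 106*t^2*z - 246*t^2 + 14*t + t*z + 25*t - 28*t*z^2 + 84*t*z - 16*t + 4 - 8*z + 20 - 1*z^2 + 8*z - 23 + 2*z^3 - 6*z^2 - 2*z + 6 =-80*t^3 - 274*t^2 + 23*t + 2*z^3 + z^2*(-28*t - 7) + z*(106*t^2 + 85*t - 2) + 7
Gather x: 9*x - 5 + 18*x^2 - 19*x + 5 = 18*x^2 - 10*x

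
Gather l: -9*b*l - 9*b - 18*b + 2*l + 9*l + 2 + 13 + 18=-27*b + l*(11 - 9*b) + 33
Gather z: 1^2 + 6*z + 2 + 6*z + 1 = 12*z + 4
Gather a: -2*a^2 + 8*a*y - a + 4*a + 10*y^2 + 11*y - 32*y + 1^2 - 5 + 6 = -2*a^2 + a*(8*y + 3) + 10*y^2 - 21*y + 2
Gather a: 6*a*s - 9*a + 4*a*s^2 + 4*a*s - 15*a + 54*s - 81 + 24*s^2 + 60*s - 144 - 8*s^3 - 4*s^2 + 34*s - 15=a*(4*s^2 + 10*s - 24) - 8*s^3 + 20*s^2 + 148*s - 240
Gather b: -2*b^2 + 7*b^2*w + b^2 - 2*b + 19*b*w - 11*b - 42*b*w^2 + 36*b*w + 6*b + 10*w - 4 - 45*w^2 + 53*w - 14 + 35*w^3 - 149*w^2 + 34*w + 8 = b^2*(7*w - 1) + b*(-42*w^2 + 55*w - 7) + 35*w^3 - 194*w^2 + 97*w - 10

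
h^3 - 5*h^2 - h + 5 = (h - 5)*(h - 1)*(h + 1)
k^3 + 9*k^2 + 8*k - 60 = (k - 2)*(k + 5)*(k + 6)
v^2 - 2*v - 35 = (v - 7)*(v + 5)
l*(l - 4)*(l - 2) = l^3 - 6*l^2 + 8*l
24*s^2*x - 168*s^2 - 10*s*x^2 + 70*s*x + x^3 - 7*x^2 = (-6*s + x)*(-4*s + x)*(x - 7)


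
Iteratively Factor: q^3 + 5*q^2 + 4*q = (q + 4)*(q^2 + q) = q*(q + 4)*(q + 1)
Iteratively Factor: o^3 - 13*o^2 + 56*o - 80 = (o - 4)*(o^2 - 9*o + 20) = (o - 5)*(o - 4)*(o - 4)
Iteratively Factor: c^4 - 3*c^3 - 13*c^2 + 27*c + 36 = (c - 3)*(c^3 - 13*c - 12) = (c - 3)*(c + 1)*(c^2 - c - 12) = (c - 3)*(c + 1)*(c + 3)*(c - 4)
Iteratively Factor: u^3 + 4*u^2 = (u + 4)*(u^2) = u*(u + 4)*(u)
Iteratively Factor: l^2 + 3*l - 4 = (l + 4)*(l - 1)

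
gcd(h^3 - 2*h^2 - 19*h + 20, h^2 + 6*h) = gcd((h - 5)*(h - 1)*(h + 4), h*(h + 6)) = 1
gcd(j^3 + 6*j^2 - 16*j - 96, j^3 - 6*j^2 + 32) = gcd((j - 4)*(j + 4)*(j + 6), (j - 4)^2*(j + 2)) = j - 4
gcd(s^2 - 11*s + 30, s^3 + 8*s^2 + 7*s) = 1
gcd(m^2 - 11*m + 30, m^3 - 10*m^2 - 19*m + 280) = 1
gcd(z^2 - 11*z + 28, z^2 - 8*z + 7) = z - 7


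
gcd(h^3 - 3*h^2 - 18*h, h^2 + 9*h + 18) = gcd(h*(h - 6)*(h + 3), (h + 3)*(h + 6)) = h + 3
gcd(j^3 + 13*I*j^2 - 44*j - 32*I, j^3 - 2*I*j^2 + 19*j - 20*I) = j + 4*I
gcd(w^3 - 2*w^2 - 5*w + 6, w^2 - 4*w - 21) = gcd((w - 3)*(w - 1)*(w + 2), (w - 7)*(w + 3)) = 1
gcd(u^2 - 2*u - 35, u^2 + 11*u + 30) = u + 5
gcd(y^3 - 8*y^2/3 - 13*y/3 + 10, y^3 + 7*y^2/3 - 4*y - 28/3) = y + 2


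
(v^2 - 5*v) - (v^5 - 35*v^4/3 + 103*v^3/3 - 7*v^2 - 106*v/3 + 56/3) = -v^5 + 35*v^4/3 - 103*v^3/3 + 8*v^2 + 91*v/3 - 56/3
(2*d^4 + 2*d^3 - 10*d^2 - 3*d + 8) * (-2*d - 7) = -4*d^5 - 18*d^4 + 6*d^3 + 76*d^2 + 5*d - 56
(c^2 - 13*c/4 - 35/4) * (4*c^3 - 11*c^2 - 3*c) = 4*c^5 - 24*c^4 - 9*c^3/4 + 106*c^2 + 105*c/4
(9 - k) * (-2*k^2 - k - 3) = 2*k^3 - 17*k^2 - 6*k - 27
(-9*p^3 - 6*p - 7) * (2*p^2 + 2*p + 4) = -18*p^5 - 18*p^4 - 48*p^3 - 26*p^2 - 38*p - 28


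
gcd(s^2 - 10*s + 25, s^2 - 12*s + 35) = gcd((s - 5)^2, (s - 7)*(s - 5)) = s - 5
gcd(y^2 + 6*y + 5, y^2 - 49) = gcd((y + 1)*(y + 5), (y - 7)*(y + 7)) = 1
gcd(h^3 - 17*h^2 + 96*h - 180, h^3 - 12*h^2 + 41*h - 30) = h^2 - 11*h + 30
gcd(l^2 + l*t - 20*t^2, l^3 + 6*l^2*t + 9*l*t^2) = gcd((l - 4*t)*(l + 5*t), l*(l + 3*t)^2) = 1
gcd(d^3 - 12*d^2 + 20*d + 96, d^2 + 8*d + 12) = d + 2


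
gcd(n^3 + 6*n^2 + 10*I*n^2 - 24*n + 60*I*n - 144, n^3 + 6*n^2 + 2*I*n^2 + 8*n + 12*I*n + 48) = n^2 + n*(6 + 4*I) + 24*I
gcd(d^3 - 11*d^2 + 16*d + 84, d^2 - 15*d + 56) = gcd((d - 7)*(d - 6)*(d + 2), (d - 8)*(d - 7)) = d - 7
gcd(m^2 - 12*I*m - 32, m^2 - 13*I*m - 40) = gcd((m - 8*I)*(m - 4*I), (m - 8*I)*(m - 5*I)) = m - 8*I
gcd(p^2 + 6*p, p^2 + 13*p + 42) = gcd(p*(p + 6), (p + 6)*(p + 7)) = p + 6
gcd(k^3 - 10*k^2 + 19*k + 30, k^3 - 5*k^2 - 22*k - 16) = k + 1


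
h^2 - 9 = (h - 3)*(h + 3)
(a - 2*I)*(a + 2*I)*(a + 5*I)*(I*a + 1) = I*a^4 - 4*a^3 + 9*I*a^2 - 16*a + 20*I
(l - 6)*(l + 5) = l^2 - l - 30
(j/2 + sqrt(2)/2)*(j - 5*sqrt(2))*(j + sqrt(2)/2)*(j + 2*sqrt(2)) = j^4/2 - 3*sqrt(2)*j^3/4 - 14*j^2 - 33*sqrt(2)*j/2 - 10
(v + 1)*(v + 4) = v^2 + 5*v + 4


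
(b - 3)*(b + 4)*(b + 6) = b^3 + 7*b^2 - 6*b - 72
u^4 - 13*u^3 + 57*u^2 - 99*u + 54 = (u - 6)*(u - 3)^2*(u - 1)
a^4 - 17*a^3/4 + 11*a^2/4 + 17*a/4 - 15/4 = (a - 3)*(a - 5/4)*(a - 1)*(a + 1)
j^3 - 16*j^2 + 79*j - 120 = (j - 8)*(j - 5)*(j - 3)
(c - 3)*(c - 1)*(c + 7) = c^3 + 3*c^2 - 25*c + 21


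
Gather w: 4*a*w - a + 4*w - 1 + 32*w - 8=-a + w*(4*a + 36) - 9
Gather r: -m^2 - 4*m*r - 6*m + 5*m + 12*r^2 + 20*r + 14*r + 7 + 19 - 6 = -m^2 - m + 12*r^2 + r*(34 - 4*m) + 20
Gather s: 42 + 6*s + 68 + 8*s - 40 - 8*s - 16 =6*s + 54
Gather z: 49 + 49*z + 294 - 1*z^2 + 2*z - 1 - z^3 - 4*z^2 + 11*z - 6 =-z^3 - 5*z^2 + 62*z + 336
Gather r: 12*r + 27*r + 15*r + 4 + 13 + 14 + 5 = 54*r + 36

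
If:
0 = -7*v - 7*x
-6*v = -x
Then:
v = 0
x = 0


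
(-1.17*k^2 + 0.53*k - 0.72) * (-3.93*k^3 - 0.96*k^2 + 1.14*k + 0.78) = 4.5981*k^5 - 0.9597*k^4 + 0.987*k^3 + 0.3828*k^2 - 0.4074*k - 0.5616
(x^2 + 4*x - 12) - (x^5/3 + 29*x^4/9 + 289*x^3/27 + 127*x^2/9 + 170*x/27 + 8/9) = -x^5/3 - 29*x^4/9 - 289*x^3/27 - 118*x^2/9 - 62*x/27 - 116/9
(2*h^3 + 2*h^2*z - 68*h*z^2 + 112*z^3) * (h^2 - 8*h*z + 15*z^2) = 2*h^5 - 14*h^4*z - 54*h^3*z^2 + 686*h^2*z^3 - 1916*h*z^4 + 1680*z^5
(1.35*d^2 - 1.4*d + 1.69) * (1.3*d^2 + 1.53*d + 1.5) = 1.755*d^4 + 0.2455*d^3 + 2.08*d^2 + 0.4857*d + 2.535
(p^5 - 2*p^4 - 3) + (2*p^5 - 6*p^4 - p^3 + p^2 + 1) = 3*p^5 - 8*p^4 - p^3 + p^2 - 2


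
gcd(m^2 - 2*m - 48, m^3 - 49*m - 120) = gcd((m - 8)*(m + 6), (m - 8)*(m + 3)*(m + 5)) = m - 8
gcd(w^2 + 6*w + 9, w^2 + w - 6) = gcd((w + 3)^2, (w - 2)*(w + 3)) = w + 3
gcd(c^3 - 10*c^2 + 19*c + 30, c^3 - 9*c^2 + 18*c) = c - 6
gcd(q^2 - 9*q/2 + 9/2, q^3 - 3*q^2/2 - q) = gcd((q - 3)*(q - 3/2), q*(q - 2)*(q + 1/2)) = 1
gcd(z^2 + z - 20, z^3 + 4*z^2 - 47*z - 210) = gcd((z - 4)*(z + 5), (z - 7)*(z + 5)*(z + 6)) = z + 5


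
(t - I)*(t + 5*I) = t^2 + 4*I*t + 5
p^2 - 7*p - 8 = (p - 8)*(p + 1)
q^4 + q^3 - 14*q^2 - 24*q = q*(q - 4)*(q + 2)*(q + 3)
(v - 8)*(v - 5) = v^2 - 13*v + 40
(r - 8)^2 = r^2 - 16*r + 64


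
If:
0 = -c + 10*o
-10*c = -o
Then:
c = 0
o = 0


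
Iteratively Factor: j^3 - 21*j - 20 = (j + 4)*(j^2 - 4*j - 5) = (j + 1)*(j + 4)*(j - 5)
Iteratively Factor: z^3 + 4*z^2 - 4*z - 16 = (z - 2)*(z^2 + 6*z + 8) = (z - 2)*(z + 4)*(z + 2)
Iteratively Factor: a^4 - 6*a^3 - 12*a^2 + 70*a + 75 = (a + 1)*(a^3 - 7*a^2 - 5*a + 75) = (a - 5)*(a + 1)*(a^2 - 2*a - 15) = (a - 5)^2*(a + 1)*(a + 3)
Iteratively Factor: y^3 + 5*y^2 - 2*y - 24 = (y - 2)*(y^2 + 7*y + 12) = (y - 2)*(y + 3)*(y + 4)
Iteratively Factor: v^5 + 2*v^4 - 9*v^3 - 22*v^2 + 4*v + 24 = (v + 2)*(v^4 - 9*v^2 - 4*v + 12) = (v - 1)*(v + 2)*(v^3 + v^2 - 8*v - 12) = (v - 1)*(v + 2)^2*(v^2 - v - 6) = (v - 3)*(v - 1)*(v + 2)^2*(v + 2)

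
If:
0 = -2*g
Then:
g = 0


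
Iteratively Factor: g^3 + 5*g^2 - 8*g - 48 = (g - 3)*(g^2 + 8*g + 16) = (g - 3)*(g + 4)*(g + 4)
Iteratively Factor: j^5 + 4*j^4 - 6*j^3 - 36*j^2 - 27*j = (j - 3)*(j^4 + 7*j^3 + 15*j^2 + 9*j) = (j - 3)*(j + 3)*(j^3 + 4*j^2 + 3*j) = (j - 3)*(j + 1)*(j + 3)*(j^2 + 3*j) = j*(j - 3)*(j + 1)*(j + 3)*(j + 3)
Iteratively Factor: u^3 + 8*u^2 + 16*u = (u + 4)*(u^2 + 4*u) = (u + 4)^2*(u)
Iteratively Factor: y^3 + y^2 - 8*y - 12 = (y + 2)*(y^2 - y - 6) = (y + 2)^2*(y - 3)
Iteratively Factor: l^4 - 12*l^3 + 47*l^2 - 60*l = (l - 4)*(l^3 - 8*l^2 + 15*l) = l*(l - 4)*(l^2 - 8*l + 15) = l*(l - 5)*(l - 4)*(l - 3)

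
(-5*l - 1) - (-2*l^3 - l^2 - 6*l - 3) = 2*l^3 + l^2 + l + 2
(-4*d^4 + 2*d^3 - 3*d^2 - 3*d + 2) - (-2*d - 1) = -4*d^4 + 2*d^3 - 3*d^2 - d + 3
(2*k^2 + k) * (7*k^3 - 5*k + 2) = 14*k^5 + 7*k^4 - 10*k^3 - k^2 + 2*k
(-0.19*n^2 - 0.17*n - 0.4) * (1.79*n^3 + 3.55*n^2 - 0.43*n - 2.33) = -0.3401*n^5 - 0.9788*n^4 - 1.2378*n^3 - 0.9042*n^2 + 0.5681*n + 0.932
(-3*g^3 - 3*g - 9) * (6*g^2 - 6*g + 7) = -18*g^5 + 18*g^4 - 39*g^3 - 36*g^2 + 33*g - 63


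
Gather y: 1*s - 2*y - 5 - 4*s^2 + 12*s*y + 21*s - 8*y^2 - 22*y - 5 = -4*s^2 + 22*s - 8*y^2 + y*(12*s - 24) - 10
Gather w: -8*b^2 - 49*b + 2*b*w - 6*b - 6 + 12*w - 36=-8*b^2 - 55*b + w*(2*b + 12) - 42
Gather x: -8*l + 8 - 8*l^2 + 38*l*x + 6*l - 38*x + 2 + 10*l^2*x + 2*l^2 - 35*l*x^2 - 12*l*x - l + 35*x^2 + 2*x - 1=-6*l^2 - 3*l + x^2*(35 - 35*l) + x*(10*l^2 + 26*l - 36) + 9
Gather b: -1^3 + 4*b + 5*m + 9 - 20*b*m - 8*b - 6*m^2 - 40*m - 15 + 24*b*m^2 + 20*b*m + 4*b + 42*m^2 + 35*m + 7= 24*b*m^2 + 36*m^2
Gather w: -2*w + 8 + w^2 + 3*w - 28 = w^2 + w - 20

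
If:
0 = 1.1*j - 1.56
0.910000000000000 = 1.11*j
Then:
No Solution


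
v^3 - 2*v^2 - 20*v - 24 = (v - 6)*(v + 2)^2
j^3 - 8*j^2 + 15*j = j*(j - 5)*(j - 3)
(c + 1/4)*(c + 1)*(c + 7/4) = c^3 + 3*c^2 + 39*c/16 + 7/16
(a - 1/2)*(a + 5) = a^2 + 9*a/2 - 5/2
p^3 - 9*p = p*(p - 3)*(p + 3)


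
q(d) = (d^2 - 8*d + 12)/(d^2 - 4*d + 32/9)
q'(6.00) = 0.26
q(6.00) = 0.00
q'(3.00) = 15.84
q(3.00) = -5.40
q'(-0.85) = 0.62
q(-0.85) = 2.54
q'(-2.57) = 0.21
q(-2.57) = 1.92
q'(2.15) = 9.74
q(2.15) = 1.37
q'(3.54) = 2.66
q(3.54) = -1.97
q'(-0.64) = 0.75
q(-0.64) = 2.69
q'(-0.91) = 0.59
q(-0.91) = 2.51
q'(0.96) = 17.31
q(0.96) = 8.23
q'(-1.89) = 0.30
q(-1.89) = 2.09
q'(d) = (4 - 2*d)*(d^2 - 8*d + 12)/(d^2 - 4*d + 32/9)^2 + (2*d - 8)/(d^2 - 4*d + 32/9)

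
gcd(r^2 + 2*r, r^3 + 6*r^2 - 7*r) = r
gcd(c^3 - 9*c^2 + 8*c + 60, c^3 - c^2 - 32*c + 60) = c - 5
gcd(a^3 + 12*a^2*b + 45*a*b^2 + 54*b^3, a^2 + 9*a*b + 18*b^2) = a^2 + 9*a*b + 18*b^2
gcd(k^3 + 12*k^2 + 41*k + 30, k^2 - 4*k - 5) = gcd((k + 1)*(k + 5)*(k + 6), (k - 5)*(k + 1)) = k + 1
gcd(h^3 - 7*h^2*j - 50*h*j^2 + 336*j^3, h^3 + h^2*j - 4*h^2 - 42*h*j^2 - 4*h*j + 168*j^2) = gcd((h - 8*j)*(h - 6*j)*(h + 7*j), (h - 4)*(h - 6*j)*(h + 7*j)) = h^2 + h*j - 42*j^2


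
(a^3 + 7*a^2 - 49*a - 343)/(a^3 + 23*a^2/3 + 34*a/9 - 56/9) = 9*(a^2 - 49)/(9*a^2 + 6*a - 8)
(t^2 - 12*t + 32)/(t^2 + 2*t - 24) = (t - 8)/(t + 6)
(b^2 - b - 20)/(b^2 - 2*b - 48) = (-b^2 + b + 20)/(-b^2 + 2*b + 48)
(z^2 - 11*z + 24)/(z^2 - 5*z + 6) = (z - 8)/(z - 2)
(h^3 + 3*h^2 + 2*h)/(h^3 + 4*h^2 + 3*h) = (h + 2)/(h + 3)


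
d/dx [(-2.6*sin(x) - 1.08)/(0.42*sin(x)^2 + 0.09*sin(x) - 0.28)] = (1.092*sin(x)^2 + 0.9072*sin(x) + 0.8252)*cos(x)/(0.1764*sin(x)^4 + 0.0756*sin(x)^3 - 0.2271*sin(x)^2 - 0.0504*sin(x) + 0.0784)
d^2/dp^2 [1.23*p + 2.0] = 0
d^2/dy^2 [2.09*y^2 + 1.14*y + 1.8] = 4.18000000000000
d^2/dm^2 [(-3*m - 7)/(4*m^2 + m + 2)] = 2*(-(3*m + 7)*(8*m + 1)^2 + (36*m + 31)*(4*m^2 + m + 2))/(4*m^2 + m + 2)^3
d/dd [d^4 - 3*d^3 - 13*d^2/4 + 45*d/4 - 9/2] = 4*d^3 - 9*d^2 - 13*d/2 + 45/4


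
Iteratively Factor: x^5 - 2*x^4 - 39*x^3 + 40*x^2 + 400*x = (x - 5)*(x^4 + 3*x^3 - 24*x^2 - 80*x) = x*(x - 5)*(x^3 + 3*x^2 - 24*x - 80) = x*(x - 5)*(x + 4)*(x^2 - x - 20) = x*(x - 5)^2*(x + 4)*(x + 4)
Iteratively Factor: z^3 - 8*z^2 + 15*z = (z)*(z^2 - 8*z + 15) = z*(z - 5)*(z - 3)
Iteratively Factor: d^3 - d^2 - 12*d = (d - 4)*(d^2 + 3*d) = d*(d - 4)*(d + 3)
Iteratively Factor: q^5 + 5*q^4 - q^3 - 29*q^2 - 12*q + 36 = (q - 1)*(q^4 + 6*q^3 + 5*q^2 - 24*q - 36) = (q - 1)*(q + 3)*(q^3 + 3*q^2 - 4*q - 12) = (q - 1)*(q + 2)*(q + 3)*(q^2 + q - 6) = (q - 2)*(q - 1)*(q + 2)*(q + 3)*(q + 3)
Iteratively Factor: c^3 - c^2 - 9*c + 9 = (c - 1)*(c^2 - 9) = (c - 1)*(c + 3)*(c - 3)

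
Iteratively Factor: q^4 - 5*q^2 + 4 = (q - 1)*(q^3 + q^2 - 4*q - 4) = (q - 1)*(q + 1)*(q^2 - 4) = (q - 1)*(q + 1)*(q + 2)*(q - 2)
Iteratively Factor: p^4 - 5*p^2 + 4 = (p + 1)*(p^3 - p^2 - 4*p + 4) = (p - 2)*(p + 1)*(p^2 + p - 2) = (p - 2)*(p - 1)*(p + 1)*(p + 2)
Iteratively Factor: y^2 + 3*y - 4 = (y - 1)*(y + 4)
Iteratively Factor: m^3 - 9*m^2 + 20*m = (m - 4)*(m^2 - 5*m) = m*(m - 4)*(m - 5)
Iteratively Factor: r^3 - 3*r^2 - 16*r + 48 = (r - 3)*(r^2 - 16) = (r - 3)*(r + 4)*(r - 4)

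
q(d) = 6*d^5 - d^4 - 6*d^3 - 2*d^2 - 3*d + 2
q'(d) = 30*d^4 - 4*d^3 - 18*d^2 - 4*d - 3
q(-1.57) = -38.31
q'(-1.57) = 156.66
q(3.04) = 1278.25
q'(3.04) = 2268.33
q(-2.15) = -238.17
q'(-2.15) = 603.17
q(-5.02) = -19037.38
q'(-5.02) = 19121.30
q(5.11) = 19357.28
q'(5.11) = 19428.06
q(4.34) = 8344.52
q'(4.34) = 9957.01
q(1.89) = 80.62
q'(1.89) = 280.93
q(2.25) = 237.14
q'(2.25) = 620.18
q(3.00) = 1190.00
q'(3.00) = 2145.00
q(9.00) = 343172.00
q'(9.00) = 192417.00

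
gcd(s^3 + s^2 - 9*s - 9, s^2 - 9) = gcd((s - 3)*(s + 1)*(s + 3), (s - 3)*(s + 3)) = s^2 - 9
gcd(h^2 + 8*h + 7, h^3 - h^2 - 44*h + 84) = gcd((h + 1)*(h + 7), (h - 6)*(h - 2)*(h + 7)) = h + 7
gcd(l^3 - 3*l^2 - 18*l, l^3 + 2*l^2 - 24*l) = l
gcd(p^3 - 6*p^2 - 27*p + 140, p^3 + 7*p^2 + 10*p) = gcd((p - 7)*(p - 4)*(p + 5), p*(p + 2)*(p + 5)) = p + 5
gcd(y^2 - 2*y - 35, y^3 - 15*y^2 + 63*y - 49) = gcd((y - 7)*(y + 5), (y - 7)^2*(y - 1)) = y - 7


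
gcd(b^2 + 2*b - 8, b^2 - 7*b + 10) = b - 2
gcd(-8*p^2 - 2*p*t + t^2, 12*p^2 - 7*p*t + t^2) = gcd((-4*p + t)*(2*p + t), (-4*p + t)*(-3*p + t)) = 4*p - t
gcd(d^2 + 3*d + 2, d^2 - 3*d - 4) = d + 1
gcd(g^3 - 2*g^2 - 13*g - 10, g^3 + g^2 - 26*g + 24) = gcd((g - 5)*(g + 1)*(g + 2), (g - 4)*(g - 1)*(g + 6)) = 1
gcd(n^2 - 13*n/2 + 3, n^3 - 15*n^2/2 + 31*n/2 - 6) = n - 1/2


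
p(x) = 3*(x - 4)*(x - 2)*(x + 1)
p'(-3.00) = 177.00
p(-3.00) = -210.00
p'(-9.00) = 1005.00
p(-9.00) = -3432.00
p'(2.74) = -8.63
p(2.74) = -10.46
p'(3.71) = 18.58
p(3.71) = -7.01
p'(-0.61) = 27.65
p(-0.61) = 14.08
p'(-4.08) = 278.22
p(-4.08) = -453.93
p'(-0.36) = 17.97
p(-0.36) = 19.76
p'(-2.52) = 138.75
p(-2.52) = -134.39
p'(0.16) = 1.43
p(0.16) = 24.59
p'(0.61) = -8.95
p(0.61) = 22.76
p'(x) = 3*(x - 4)*(x - 2) + 3*(x - 4)*(x + 1) + 3*(x - 2)*(x + 1)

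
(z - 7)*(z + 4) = z^2 - 3*z - 28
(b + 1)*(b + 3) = b^2 + 4*b + 3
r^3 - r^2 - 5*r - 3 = (r - 3)*(r + 1)^2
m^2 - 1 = (m - 1)*(m + 1)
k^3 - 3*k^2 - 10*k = k*(k - 5)*(k + 2)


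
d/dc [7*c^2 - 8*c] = 14*c - 8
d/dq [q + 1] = 1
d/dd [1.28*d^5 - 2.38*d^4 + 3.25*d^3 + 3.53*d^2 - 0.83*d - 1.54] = 6.4*d^4 - 9.52*d^3 + 9.75*d^2 + 7.06*d - 0.83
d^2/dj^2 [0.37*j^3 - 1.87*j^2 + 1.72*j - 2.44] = 2.22*j - 3.74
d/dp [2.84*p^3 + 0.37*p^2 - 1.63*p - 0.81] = 8.52*p^2 + 0.74*p - 1.63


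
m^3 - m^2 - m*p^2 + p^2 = (m - 1)*(m - p)*(m + p)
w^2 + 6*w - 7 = (w - 1)*(w + 7)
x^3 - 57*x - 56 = (x - 8)*(x + 1)*(x + 7)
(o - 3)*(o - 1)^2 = o^3 - 5*o^2 + 7*o - 3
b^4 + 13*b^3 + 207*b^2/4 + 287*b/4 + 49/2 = (b + 1/2)*(b + 2)*(b + 7/2)*(b + 7)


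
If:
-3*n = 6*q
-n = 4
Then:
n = -4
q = 2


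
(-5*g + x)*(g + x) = -5*g^2 - 4*g*x + x^2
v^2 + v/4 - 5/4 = (v - 1)*(v + 5/4)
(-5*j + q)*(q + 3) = -5*j*q - 15*j + q^2 + 3*q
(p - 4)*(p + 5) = p^2 + p - 20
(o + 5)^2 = o^2 + 10*o + 25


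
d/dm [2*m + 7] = 2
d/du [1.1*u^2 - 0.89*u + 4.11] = 2.2*u - 0.89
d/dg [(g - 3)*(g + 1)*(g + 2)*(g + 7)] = 4*g^3 + 21*g^2 - 14*g - 55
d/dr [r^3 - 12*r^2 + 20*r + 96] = 3*r^2 - 24*r + 20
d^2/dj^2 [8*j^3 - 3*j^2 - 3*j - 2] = 48*j - 6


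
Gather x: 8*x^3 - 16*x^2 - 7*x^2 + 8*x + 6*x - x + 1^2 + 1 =8*x^3 - 23*x^2 + 13*x + 2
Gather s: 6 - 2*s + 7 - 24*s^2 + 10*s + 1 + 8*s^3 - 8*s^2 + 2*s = 8*s^3 - 32*s^2 + 10*s + 14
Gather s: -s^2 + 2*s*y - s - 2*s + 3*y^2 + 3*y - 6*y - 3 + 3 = -s^2 + s*(2*y - 3) + 3*y^2 - 3*y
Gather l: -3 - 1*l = -l - 3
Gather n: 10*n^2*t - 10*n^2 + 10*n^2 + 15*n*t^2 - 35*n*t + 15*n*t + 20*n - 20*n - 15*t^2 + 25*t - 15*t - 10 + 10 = 10*n^2*t + n*(15*t^2 - 20*t) - 15*t^2 + 10*t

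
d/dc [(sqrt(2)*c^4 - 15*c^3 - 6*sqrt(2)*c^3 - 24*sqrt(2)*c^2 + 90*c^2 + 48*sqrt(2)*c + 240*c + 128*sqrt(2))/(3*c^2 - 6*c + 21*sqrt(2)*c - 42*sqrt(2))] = (2*sqrt(2)*c^5 - 12*sqrt(2)*c^4 + 27*c^4 - 186*sqrt(2)*c^3 - 220*c^3 - 252*c^2 + 1260*sqrt(2)*c^2 - 2776*sqrt(2)*c + 1344*c - 3104*sqrt(2) - 3136)/(3*(c^4 - 4*c^3 + 14*sqrt(2)*c^3 - 56*sqrt(2)*c^2 + 102*c^2 - 392*c + 56*sqrt(2)*c + 392))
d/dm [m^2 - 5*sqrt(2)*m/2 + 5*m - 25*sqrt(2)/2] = 2*m - 5*sqrt(2)/2 + 5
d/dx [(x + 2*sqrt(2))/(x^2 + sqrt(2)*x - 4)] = (x^2 + sqrt(2)*x - (x + 2*sqrt(2))*(2*x + sqrt(2)) - 4)/(x^2 + sqrt(2)*x - 4)^2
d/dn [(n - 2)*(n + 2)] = 2*n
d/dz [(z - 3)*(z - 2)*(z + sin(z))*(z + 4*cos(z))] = -(z - 3)*(z - 2)*(z + sin(z))*(4*sin(z) - 1) + (z - 3)*(z - 2)*(z + 4*cos(z))*(cos(z) + 1) + (z - 3)*(z + sin(z))*(z + 4*cos(z)) + (z - 2)*(z + sin(z))*(z + 4*cos(z))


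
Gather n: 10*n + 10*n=20*n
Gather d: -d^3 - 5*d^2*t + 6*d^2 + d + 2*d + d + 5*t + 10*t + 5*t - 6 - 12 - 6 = -d^3 + d^2*(6 - 5*t) + 4*d + 20*t - 24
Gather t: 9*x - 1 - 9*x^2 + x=-9*x^2 + 10*x - 1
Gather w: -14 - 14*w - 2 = -14*w - 16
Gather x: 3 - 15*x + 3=6 - 15*x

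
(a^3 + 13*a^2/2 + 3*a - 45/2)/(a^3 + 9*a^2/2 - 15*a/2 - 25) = (2*a^2 + 3*a - 9)/(2*a^2 - a - 10)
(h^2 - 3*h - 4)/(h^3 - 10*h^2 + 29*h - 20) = (h + 1)/(h^2 - 6*h + 5)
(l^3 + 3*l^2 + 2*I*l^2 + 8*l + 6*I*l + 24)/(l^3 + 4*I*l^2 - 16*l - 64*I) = (l^2 + l*(3 - 2*I) - 6*I)/(l^2 - 16)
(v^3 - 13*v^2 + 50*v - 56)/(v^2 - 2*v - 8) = (v^2 - 9*v + 14)/(v + 2)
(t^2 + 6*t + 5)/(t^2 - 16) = (t^2 + 6*t + 5)/(t^2 - 16)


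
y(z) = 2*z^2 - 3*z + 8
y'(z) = 4*z - 3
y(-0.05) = 8.16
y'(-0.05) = -3.20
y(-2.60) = 29.32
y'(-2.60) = -13.40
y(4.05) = 28.66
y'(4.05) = 13.20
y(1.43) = 7.80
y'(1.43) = 2.72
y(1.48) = 7.94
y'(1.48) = 2.92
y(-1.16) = 14.17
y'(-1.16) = -7.64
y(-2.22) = 24.52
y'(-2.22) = -11.88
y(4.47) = 34.55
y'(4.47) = 14.88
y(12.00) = 260.00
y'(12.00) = 45.00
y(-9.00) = 197.00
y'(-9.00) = -39.00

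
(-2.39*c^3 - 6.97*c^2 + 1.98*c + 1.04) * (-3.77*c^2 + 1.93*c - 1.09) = 9.0103*c^5 + 21.6642*c^4 - 18.3116*c^3 + 7.4979*c^2 - 0.151*c - 1.1336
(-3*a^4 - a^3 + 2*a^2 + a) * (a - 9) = -3*a^5 + 26*a^4 + 11*a^3 - 17*a^2 - 9*a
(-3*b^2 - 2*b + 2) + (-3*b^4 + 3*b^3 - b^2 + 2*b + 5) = -3*b^4 + 3*b^3 - 4*b^2 + 7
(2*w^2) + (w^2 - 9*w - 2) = 3*w^2 - 9*w - 2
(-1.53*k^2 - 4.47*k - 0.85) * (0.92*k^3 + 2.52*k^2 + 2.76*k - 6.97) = -1.4076*k^5 - 7.968*k^4 - 16.2692*k^3 - 3.8151*k^2 + 28.8099*k + 5.9245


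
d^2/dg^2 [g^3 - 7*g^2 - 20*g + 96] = 6*g - 14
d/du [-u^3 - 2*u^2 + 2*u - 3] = -3*u^2 - 4*u + 2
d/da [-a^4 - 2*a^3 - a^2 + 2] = 2*a*(-2*a^2 - 3*a - 1)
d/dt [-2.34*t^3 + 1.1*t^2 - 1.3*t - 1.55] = -7.02*t^2 + 2.2*t - 1.3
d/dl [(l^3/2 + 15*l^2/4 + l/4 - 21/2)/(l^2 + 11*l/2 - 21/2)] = 1/2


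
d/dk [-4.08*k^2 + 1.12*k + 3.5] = 1.12 - 8.16*k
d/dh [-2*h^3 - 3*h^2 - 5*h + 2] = -6*h^2 - 6*h - 5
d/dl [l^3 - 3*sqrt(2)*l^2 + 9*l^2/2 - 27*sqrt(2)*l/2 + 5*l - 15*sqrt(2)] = 3*l^2 - 6*sqrt(2)*l + 9*l - 27*sqrt(2)/2 + 5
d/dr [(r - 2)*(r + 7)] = 2*r + 5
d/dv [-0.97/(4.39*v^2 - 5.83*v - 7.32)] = (8.5166*v - 5.6551)/(-4.39*v^2 + 5.83*v + 7.32)^2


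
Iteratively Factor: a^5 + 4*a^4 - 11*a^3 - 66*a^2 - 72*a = (a + 3)*(a^4 + a^3 - 14*a^2 - 24*a) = (a + 3)^2*(a^3 - 2*a^2 - 8*a) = (a - 4)*(a + 3)^2*(a^2 + 2*a) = a*(a - 4)*(a + 3)^2*(a + 2)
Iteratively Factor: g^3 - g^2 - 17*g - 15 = (g + 1)*(g^2 - 2*g - 15) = (g - 5)*(g + 1)*(g + 3)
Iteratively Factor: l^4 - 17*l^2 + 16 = (l - 1)*(l^3 + l^2 - 16*l - 16) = (l - 4)*(l - 1)*(l^2 + 5*l + 4) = (l - 4)*(l - 1)*(l + 4)*(l + 1)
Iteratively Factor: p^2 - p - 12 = (p - 4)*(p + 3)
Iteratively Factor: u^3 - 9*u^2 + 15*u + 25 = (u - 5)*(u^2 - 4*u - 5) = (u - 5)^2*(u + 1)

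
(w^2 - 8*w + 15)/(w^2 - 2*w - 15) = (w - 3)/(w + 3)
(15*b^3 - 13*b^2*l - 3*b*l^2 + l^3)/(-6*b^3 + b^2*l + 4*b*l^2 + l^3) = (-5*b + l)/(2*b + l)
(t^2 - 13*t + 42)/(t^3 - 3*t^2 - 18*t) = (t - 7)/(t*(t + 3))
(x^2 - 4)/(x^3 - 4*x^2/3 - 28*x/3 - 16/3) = 3*(x - 2)/(3*x^2 - 10*x - 8)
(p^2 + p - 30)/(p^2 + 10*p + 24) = (p - 5)/(p + 4)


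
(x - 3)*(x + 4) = x^2 + x - 12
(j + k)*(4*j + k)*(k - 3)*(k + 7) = 4*j^2*k^2 + 16*j^2*k - 84*j^2 + 5*j*k^3 + 20*j*k^2 - 105*j*k + k^4 + 4*k^3 - 21*k^2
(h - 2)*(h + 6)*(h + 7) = h^3 + 11*h^2 + 16*h - 84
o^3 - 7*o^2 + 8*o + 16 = (o - 4)^2*(o + 1)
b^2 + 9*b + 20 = (b + 4)*(b + 5)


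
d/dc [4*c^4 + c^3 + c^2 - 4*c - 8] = 16*c^3 + 3*c^2 + 2*c - 4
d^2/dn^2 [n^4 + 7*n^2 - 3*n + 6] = 12*n^2 + 14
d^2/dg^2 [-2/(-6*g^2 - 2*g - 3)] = 8*(-18*g^2 - 6*g + 2*(6*g + 1)^2 - 9)/(6*g^2 + 2*g + 3)^3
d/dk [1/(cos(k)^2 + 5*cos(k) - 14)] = (2*cos(k) + 5)*sin(k)/(cos(k)^2 + 5*cos(k) - 14)^2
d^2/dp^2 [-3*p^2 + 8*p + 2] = -6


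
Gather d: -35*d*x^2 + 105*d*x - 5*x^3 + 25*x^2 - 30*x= d*(-35*x^2 + 105*x) - 5*x^3 + 25*x^2 - 30*x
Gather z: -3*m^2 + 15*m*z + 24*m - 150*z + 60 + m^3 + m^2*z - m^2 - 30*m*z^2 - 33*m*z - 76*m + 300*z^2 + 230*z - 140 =m^3 - 4*m^2 - 52*m + z^2*(300 - 30*m) + z*(m^2 - 18*m + 80) - 80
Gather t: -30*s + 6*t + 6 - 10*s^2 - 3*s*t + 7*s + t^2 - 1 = -10*s^2 - 23*s + t^2 + t*(6 - 3*s) + 5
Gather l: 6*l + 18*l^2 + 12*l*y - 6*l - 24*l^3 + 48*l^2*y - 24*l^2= -24*l^3 + l^2*(48*y - 6) + 12*l*y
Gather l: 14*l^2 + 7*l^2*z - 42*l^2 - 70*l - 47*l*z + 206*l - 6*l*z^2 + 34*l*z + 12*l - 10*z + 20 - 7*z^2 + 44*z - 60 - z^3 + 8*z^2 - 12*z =l^2*(7*z - 28) + l*(-6*z^2 - 13*z + 148) - z^3 + z^2 + 22*z - 40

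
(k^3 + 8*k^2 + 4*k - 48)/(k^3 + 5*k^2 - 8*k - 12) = (k + 4)/(k + 1)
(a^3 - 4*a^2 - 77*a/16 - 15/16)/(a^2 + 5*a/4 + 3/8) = (4*a^2 - 19*a - 5)/(2*(2*a + 1))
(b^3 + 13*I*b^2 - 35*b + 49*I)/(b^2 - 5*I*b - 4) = (b^2 + 14*I*b - 49)/(b - 4*I)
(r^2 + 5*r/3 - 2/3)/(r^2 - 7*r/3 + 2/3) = (r + 2)/(r - 2)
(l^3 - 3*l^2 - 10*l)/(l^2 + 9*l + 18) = l*(l^2 - 3*l - 10)/(l^2 + 9*l + 18)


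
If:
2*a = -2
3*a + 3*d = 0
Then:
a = -1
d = 1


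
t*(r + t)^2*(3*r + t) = 3*r^3*t + 7*r^2*t^2 + 5*r*t^3 + t^4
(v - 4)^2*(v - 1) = v^3 - 9*v^2 + 24*v - 16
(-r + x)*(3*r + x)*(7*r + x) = -21*r^3 + 11*r^2*x + 9*r*x^2 + x^3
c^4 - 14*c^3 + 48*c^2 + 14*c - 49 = (c - 7)^2*(c - 1)*(c + 1)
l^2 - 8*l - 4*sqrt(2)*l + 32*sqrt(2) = (l - 8)*(l - 4*sqrt(2))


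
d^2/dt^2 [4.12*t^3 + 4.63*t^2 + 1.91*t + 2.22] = 24.72*t + 9.26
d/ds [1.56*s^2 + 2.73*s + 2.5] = 3.12*s + 2.73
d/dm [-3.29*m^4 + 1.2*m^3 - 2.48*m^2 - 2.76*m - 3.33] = -13.16*m^3 + 3.6*m^2 - 4.96*m - 2.76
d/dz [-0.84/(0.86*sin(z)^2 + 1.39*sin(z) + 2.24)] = (1.4448*sin(z) + 1.1676)*cos(z)/(0.86*sin(z)^2 + 1.39*sin(z) + 2.24)^2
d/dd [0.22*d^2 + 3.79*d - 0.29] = 0.44*d + 3.79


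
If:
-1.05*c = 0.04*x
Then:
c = -0.0380952380952381*x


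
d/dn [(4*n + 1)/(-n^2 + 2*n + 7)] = 2*(2*n^2 + n + 13)/(n^4 - 4*n^3 - 10*n^2 + 28*n + 49)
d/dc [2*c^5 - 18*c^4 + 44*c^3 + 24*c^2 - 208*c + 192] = 10*c^4 - 72*c^3 + 132*c^2 + 48*c - 208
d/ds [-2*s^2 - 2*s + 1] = -4*s - 2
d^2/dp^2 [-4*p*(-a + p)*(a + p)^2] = 8*a^2 - 24*a*p - 48*p^2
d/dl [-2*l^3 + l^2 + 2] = 2*l*(1 - 3*l)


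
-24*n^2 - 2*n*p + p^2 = (-6*n + p)*(4*n + p)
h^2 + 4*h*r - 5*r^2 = (h - r)*(h + 5*r)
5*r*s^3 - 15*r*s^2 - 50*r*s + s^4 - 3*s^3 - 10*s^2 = s*(5*r + s)*(s - 5)*(s + 2)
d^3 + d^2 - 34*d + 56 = (d - 4)*(d - 2)*(d + 7)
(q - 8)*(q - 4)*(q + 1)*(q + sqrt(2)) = q^4 - 11*q^3 + sqrt(2)*q^3 - 11*sqrt(2)*q^2 + 20*q^2 + 20*sqrt(2)*q + 32*q + 32*sqrt(2)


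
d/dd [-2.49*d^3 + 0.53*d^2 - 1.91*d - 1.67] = -7.47*d^2 + 1.06*d - 1.91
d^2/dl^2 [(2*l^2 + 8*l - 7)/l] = -14/l^3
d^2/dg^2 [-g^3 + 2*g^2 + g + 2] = 4 - 6*g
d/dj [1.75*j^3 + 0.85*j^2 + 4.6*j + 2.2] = 5.25*j^2 + 1.7*j + 4.6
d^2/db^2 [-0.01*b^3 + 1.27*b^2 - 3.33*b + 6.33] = 2.54 - 0.06*b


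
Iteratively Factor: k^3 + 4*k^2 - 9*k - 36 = (k - 3)*(k^2 + 7*k + 12) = (k - 3)*(k + 4)*(k + 3)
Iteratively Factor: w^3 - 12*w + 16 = (w + 4)*(w^2 - 4*w + 4) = (w - 2)*(w + 4)*(w - 2)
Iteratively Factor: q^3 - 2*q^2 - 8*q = (q - 4)*(q^2 + 2*q) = (q - 4)*(q + 2)*(q)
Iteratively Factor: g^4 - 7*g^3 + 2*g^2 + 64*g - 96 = (g - 4)*(g^3 - 3*g^2 - 10*g + 24) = (g - 4)*(g + 3)*(g^2 - 6*g + 8) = (g - 4)^2*(g + 3)*(g - 2)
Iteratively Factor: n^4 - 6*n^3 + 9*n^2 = (n)*(n^3 - 6*n^2 + 9*n) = n^2*(n^2 - 6*n + 9) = n^2*(n - 3)*(n - 3)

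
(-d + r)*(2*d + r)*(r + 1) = -2*d^2*r - 2*d^2 + d*r^2 + d*r + r^3 + r^2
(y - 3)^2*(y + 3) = y^3 - 3*y^2 - 9*y + 27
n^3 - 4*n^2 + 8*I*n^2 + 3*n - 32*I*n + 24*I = (n - 3)*(n - 1)*(n + 8*I)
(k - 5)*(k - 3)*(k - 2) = k^3 - 10*k^2 + 31*k - 30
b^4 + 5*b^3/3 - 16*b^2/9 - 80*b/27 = b*(b - 4/3)*(b + 4/3)*(b + 5/3)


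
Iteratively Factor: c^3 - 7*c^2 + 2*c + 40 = (c + 2)*(c^2 - 9*c + 20) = (c - 5)*(c + 2)*(c - 4)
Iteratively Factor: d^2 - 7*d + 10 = (d - 5)*(d - 2)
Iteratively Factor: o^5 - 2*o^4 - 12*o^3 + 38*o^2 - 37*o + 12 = (o - 1)*(o^4 - o^3 - 13*o^2 + 25*o - 12) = (o - 3)*(o - 1)*(o^3 + 2*o^2 - 7*o + 4) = (o - 3)*(o - 1)*(o + 4)*(o^2 - 2*o + 1) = (o - 3)*(o - 1)^2*(o + 4)*(o - 1)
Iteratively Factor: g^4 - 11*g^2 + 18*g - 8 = (g - 2)*(g^3 + 2*g^2 - 7*g + 4) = (g - 2)*(g - 1)*(g^2 + 3*g - 4) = (g - 2)*(g - 1)^2*(g + 4)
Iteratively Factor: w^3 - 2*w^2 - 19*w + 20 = (w - 1)*(w^2 - w - 20) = (w - 1)*(w + 4)*(w - 5)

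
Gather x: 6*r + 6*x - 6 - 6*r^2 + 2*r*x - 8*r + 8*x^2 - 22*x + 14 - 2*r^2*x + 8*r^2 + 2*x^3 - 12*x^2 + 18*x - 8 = 2*r^2 - 2*r + 2*x^3 - 4*x^2 + x*(-2*r^2 + 2*r + 2)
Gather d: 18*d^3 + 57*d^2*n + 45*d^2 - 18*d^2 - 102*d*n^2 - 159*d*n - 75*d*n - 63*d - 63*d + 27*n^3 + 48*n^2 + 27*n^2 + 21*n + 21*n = 18*d^3 + d^2*(57*n + 27) + d*(-102*n^2 - 234*n - 126) + 27*n^3 + 75*n^2 + 42*n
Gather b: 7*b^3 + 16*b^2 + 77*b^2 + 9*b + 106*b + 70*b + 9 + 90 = 7*b^3 + 93*b^2 + 185*b + 99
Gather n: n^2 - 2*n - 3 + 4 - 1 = n^2 - 2*n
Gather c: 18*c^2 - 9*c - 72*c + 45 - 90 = 18*c^2 - 81*c - 45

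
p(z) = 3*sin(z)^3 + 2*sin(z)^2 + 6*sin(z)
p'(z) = 9*sin(z)^2*cos(z) + 4*sin(z)*cos(z) + 6*cos(z)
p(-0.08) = -0.47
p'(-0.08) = 5.72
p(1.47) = 10.90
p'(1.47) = 1.90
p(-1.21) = -6.32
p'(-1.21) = 3.58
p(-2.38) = -4.17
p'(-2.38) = -5.45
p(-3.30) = 1.01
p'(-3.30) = -6.77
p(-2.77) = -2.06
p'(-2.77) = -5.34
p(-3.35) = 1.35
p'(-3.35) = -7.06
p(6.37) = 0.54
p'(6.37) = 6.39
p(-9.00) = -2.34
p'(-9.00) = -5.36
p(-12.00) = 4.26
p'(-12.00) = 9.06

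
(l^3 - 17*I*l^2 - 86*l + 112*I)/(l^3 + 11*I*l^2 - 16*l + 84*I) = (l^2 - 15*I*l - 56)/(l^2 + 13*I*l - 42)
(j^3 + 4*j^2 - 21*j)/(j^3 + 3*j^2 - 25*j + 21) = j/(j - 1)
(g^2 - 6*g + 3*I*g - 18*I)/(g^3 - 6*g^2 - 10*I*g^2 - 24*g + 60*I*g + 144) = (g + 3*I)/(g^2 - 10*I*g - 24)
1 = 1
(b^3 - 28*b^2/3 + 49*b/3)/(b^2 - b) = (3*b^2 - 28*b + 49)/(3*(b - 1))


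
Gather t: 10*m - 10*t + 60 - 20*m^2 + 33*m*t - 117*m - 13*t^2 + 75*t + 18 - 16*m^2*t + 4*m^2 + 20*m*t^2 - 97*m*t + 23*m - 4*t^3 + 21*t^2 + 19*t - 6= -16*m^2 - 84*m - 4*t^3 + t^2*(20*m + 8) + t*(-16*m^2 - 64*m + 84) + 72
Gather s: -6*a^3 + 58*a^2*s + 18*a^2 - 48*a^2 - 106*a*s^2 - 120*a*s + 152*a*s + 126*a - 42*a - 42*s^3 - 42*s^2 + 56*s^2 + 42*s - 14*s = -6*a^3 - 30*a^2 + 84*a - 42*s^3 + s^2*(14 - 106*a) + s*(58*a^2 + 32*a + 28)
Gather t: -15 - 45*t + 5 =-45*t - 10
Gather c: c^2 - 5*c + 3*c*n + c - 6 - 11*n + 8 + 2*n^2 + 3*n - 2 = c^2 + c*(3*n - 4) + 2*n^2 - 8*n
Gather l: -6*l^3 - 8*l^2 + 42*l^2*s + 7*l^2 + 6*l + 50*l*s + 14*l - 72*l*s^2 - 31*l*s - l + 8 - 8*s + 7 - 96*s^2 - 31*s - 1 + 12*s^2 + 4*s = -6*l^3 + l^2*(42*s - 1) + l*(-72*s^2 + 19*s + 19) - 84*s^2 - 35*s + 14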